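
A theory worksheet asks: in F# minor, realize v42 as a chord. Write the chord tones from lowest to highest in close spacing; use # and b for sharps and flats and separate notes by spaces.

B C# E G#

The numeral's case and figure indicate a minor seventh chord. In F# minor its root, scale degree 5, is C#.
That chord is spelled C#-E-G#-B.
With the 42 figure the chord is in third inversion; from the bass B upward in close position it reads B-C#-E-G#.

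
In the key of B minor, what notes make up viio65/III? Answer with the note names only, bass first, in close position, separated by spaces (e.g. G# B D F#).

E G Bb C#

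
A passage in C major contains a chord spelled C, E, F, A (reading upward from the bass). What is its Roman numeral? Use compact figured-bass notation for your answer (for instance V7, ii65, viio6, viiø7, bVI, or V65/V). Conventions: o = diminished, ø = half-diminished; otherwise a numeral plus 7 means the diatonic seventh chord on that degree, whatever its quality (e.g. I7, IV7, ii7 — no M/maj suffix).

IV43

Stacked in thirds the chord is F-A-C-E: a major seventh chord on F.
F is scale degree 4 in C major, and a major seventh chord on that degree is written IV7.
With C in the bass the chord is in second inversion, so the figured bass is 43.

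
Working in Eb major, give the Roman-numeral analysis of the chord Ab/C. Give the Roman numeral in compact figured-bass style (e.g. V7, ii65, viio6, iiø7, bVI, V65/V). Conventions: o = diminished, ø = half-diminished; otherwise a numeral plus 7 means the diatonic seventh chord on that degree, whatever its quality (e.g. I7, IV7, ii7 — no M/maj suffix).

Stacked in thirds the chord is Ab-C-Eb: a major triad on Ab.
In Eb major, Ab is the subdominant; the diatonic major triad there is IV.
With C in the bass the chord is in first inversion, so the figured bass is 6.

IV6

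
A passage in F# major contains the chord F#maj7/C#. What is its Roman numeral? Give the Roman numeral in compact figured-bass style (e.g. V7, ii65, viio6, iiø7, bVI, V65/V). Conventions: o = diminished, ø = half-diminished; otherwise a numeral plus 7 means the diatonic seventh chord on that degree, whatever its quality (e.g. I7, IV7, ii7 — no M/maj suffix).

Stacked in thirds the chord is F#-A#-C#-E#: a major seventh chord on F#.
F# is scale degree 1 in F# major, and a major seventh chord on that degree is written I7.
With C# in the bass the chord is in second inversion, so the figured bass is 43.

I43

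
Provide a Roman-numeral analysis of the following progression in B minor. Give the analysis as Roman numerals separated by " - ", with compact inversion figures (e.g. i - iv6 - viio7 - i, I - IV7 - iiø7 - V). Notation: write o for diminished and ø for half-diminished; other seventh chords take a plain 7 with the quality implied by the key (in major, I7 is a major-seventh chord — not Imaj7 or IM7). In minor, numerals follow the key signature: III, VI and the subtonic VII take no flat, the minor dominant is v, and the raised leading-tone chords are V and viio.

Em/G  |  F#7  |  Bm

iv6 - V7 - i

Em/G: minor triad on E = scale degree 4 → iv6.
F#7 has root F#, degree 5 in B minor, so V7.
Bm has root B, degree 1 in B minor, so i.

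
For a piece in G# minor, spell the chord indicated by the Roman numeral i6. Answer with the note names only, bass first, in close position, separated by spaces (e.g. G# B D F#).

B D# G#

In G# minor, the tonic is G#, and the diatonic chord built there is a minor triad.
That chord is spelled G#-B-D#.
The figured bass 6 indicates first inversion, placing the third (B) in the bass: B-D#-G#.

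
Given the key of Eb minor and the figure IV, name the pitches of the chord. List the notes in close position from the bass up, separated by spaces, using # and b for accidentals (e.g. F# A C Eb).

Scale degree 4 in Eb minor is Ab; here the chord built on it is altered to a major triad. IV is the major subdominant, borrowed from the parallel major.
So the chord is Ab-C-Eb, a major triad.

Ab C Eb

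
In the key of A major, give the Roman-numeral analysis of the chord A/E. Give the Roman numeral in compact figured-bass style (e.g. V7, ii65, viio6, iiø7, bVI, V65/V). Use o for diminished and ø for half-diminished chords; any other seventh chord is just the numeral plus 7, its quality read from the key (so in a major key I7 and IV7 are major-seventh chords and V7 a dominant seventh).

I64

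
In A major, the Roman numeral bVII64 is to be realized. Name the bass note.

bVII in A major has root G; the chord is G-B-D.
The figure 64 means second inversion — the fifth is in the bass.

D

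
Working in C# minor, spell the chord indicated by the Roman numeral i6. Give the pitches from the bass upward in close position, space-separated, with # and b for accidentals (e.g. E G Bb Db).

The numeral's case and figure indicate a minor triad. In C# minor its root, scale degree 1, is C#.
Stacking thirds from C# gives C#-E-G#.
With the 6 figure the chord is in first inversion; from the bass E upward in close position it reads E-G#-C#.

E G# C#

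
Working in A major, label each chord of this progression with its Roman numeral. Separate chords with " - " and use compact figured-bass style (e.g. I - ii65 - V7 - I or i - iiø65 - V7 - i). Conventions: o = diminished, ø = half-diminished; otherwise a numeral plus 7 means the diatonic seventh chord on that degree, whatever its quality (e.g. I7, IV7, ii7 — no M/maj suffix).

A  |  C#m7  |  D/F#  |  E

I - iii7 - IV6 - V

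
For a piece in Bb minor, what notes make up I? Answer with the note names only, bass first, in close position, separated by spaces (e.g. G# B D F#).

I is the major tonic (Picardy third), borrowed from the parallel major. In Bb minor that root is Bb.
So the chord is Bb-D-F, a major triad.

Bb D F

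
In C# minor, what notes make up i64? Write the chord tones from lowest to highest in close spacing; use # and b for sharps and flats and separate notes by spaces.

In C# minor, the tonic is C#, and the diatonic chord built there is a minor triad.
Stacking thirds from C# gives C#-E-G#.
With the 64 figure the chord is in second inversion; from the bass G# upward in close position it reads G#-C#-E.

G# C# E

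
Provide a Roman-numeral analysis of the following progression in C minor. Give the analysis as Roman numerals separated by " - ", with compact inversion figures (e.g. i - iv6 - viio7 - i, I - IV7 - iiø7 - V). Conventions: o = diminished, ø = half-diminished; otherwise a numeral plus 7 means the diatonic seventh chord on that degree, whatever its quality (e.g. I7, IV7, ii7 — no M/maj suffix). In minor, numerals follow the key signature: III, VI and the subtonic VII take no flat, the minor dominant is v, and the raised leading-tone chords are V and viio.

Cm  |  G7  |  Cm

i - V7 - i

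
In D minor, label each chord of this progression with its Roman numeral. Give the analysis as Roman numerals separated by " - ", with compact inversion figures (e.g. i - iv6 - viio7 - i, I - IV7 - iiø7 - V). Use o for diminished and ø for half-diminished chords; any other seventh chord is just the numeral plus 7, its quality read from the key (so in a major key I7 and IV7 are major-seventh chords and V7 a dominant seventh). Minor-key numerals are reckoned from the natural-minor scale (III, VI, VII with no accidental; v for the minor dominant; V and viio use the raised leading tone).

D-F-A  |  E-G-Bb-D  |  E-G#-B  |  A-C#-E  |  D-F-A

i - iiø7 - V/V - V - i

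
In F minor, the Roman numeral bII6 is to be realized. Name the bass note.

bII in F minor has root Gb; the chord is Gb-Bb-Db.
The figure 6 means first inversion — the third is in the bass.

Bb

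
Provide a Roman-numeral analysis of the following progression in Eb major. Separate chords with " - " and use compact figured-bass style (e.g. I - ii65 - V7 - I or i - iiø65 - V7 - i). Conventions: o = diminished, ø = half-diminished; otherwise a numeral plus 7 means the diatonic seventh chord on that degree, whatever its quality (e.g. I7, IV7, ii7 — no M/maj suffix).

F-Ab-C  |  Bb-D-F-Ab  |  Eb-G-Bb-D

ii - V7 - I7

F-Ab-C: root F is the supertonic; minor triad there is ii.
Bb-D-F-Ab has root Bb, degree 5 in Eb major, so V7.
Eb-G-Bb-D has root Eb, degree 1 in Eb major, so I7.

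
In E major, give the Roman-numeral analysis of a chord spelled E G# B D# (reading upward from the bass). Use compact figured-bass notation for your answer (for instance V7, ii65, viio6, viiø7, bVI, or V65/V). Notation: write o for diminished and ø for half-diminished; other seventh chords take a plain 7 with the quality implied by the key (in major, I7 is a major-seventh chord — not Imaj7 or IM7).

I7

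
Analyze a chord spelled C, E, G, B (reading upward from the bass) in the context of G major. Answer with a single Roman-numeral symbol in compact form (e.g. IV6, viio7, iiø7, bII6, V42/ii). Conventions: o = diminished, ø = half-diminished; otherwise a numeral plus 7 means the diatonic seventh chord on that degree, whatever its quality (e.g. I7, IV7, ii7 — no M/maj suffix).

Stacked in thirds the chord is C-E-G-B: a major seventh chord on C.
C is scale degree 4 in G major, and a major seventh chord on that degree is written IV7.

IV7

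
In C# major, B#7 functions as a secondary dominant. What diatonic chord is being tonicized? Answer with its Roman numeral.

iii

The chord is a dominant seventh chord on B#.
A dominant resolves down a perfect fifth: B# → E#. In C# major, E# is scale degree 3, i.e. iii.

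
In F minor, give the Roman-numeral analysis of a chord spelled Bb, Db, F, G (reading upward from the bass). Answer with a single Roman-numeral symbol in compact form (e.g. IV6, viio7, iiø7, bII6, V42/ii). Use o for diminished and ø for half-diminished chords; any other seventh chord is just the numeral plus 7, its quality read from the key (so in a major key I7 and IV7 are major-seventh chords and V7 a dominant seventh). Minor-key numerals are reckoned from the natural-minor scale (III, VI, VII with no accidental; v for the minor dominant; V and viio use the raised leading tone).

iiø65

Stacked in thirds the chord is G-Bb-Db-F: a half-diminished seventh chord on G.
G is scale degree 2 in F minor, and a half-diminished seventh chord on that degree is written iiø7.
With Bb in the bass the chord is in first inversion, so the figured bass is 65.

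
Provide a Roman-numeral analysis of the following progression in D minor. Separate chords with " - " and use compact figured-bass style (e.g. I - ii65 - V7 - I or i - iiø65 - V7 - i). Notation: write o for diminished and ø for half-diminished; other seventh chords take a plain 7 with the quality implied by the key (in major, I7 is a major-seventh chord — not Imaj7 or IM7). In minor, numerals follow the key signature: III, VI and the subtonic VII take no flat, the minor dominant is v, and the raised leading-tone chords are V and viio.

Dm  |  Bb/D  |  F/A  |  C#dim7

i - VI6 - III6 - viio7

Dm: minor triad on D = scale degree 1 → i.
Bb/D has root Bb, degree 6 in D minor, so VI6.
F/A has root F, degree 3 in D minor, so III6.
C#dim7 has root C#, degree 7 in D minor, so viio7.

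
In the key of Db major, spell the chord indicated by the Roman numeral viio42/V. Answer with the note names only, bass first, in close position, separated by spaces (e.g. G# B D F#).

Fb G Bb Db

The slash marks an applied leading-tone chord: viio of V. In Db major, V is Ab, so the leading tone to it is G, a half step below.
Building a fully diminished seventh chord on G gives G-Bb-Db-Fb.
The figured bass 42 indicates third inversion, placing the seventh (Fb) in the bass: Fb-G-Bb-Db.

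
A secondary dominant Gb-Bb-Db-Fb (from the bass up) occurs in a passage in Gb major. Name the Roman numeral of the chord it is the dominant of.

IV

The chord is a dominant seventh chord on Gb.
A dominant resolves down a perfect fifth: Gb → Cb. In Gb major, Cb is scale degree 4, i.e. IV.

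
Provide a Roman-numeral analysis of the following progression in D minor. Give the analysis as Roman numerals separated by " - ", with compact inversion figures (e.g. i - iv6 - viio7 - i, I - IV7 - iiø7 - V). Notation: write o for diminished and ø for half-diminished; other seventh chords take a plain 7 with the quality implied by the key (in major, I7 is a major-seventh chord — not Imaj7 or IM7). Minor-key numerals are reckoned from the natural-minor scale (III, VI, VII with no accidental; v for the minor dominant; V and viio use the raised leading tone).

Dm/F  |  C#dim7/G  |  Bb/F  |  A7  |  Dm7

i6 - viio43 - VI64 - V7 - i7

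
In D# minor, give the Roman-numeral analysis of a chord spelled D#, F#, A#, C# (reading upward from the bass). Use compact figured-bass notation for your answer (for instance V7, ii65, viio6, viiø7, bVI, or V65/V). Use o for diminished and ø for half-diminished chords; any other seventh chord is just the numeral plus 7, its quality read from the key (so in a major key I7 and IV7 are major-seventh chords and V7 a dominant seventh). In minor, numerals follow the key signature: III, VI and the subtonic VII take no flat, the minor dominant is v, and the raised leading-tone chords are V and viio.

The pitches D#-F#-A#-C# form a minor seventh chord rooted on D#.
In D# minor, D# is the tonic; the diatonic minor seventh chord there is i7.

i7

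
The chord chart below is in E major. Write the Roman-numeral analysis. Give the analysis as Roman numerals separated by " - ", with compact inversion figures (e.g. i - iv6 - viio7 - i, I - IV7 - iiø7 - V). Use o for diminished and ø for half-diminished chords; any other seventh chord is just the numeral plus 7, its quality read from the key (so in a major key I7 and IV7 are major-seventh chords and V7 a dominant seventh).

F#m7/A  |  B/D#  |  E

ii65 - V6 - I

F#m7/A: root F# is the supertonic; minor seventh chord there is ii65.
B/D#: root B is the dominant; major triad there is V6.
E: major triad on E = scale degree 1 → I.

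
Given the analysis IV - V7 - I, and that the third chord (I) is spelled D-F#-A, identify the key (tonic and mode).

D major

The chord D is a major triad rooted on D; its label is I.
If D is scale degree 1 and the mode makes that degree carry a major triad, the tonic is D and the mode is major.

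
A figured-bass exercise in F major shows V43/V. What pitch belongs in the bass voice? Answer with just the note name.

D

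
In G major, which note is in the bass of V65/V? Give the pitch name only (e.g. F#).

The applied chord V65/V is rooted on A: A-C#-E-G.
The figure 65 means first inversion — the third is in the bass.

C#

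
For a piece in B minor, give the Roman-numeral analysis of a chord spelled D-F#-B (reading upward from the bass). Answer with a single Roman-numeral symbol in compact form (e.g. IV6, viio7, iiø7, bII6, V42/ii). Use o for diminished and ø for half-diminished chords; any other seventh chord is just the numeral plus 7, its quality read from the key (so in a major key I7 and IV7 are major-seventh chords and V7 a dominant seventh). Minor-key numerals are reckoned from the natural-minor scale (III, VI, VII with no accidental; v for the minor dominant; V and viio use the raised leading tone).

i6

Stacked in thirds the chord is B-D-F#: a minor triad on B.
B is scale degree 1 in B minor, and a minor triad on that degree is written i.
With D in the bass the chord is in first inversion, so the figured bass is 6.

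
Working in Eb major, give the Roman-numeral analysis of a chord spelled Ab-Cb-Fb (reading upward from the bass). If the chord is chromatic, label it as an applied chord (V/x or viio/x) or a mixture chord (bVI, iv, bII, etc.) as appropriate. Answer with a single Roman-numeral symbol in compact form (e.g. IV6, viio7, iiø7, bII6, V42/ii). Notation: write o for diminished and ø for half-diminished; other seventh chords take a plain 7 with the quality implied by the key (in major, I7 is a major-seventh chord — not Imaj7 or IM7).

The pitches Fb-Ab-Cb form a major triad rooted on Fb.
Fb is the lowered second degree of Eb major (diatonic 2 would be F). This is the Neapolitan sixth — a major triad on the lowered second degree, here in its customary first inversion.
With Ab in the bass the chord is in first inversion, so the figured bass is 6.

bII6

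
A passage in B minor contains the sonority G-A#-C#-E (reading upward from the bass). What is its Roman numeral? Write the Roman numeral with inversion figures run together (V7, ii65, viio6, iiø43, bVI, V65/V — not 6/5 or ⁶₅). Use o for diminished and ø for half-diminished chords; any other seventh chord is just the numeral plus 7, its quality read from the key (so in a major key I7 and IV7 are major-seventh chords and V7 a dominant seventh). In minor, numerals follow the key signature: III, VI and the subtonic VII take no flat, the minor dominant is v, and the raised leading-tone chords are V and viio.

viio42

The pitches A#-C#-E-G form a fully diminished seventh chord rooted on A#.
In B minor, A# is the leading tone; the diatonic fully diminished seventh chord there is viio7.
With G in the bass the chord is in third inversion, so the figured bass is 42.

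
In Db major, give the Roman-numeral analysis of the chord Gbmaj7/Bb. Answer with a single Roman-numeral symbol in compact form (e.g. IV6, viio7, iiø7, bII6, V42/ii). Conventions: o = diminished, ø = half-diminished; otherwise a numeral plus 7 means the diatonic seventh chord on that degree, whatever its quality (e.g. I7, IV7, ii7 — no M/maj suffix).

The pitches Gb-Bb-Db-F form a major seventh chord rooted on Gb.
In Db major, Gb is the subdominant; the diatonic major seventh chord there is IV7.
With Bb in the bass the chord is in first inversion, so the figured bass is 65.

IV65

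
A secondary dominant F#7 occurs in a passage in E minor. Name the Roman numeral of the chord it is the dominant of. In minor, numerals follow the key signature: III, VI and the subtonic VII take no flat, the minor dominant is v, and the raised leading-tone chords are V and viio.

V

The chord is a dominant seventh chord on F#.
A dominant resolves down a perfect fifth: F# → B. In E minor, B is scale degree 5, i.e. V.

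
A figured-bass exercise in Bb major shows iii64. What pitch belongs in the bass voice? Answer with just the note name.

A

iii in Bb major has root D; the chord is D-F-A.
The figure 64 means second inversion — the fifth is in the bass.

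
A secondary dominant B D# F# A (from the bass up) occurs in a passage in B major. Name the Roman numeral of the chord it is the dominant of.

The chord is a dominant seventh chord on B.
A dominant resolves down a perfect fifth: B → E. In B major, E is scale degree 4, i.e. IV.

IV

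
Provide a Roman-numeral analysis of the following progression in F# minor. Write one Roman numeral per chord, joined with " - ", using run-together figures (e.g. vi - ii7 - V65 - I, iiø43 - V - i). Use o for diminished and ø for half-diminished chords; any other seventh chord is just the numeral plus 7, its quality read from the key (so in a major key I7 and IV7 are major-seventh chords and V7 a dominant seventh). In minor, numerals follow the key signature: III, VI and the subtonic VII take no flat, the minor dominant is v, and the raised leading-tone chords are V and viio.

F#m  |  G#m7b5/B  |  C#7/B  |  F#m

F#m: minor triad on F# = scale degree 1 → i.
G#m7b5/B: root G# is the supertonic; half-diminished seventh chord there is iiø65.
C#7/B has root C#, degree 5 in F# minor, so V42.
F#m: minor triad on F# = scale degree 1 → i.

i - iiø65 - V42 - i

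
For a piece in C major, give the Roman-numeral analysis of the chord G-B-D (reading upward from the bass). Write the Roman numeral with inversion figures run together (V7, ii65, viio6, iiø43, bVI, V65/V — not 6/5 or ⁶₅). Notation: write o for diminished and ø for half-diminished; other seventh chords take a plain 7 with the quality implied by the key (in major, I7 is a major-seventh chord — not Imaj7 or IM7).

Stacked in thirds the chord is G-B-D: a major triad on G.
G is scale degree 5 in C major, and a major triad on that degree is written V.

V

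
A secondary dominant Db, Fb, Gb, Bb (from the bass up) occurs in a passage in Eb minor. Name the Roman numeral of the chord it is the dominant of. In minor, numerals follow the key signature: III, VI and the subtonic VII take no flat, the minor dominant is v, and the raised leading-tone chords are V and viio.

The chord is a dominant seventh chord on Gb.
A dominant resolves down a perfect fifth: Gb → Cb. In Eb minor, Cb is scale degree 6, i.e. VI.

VI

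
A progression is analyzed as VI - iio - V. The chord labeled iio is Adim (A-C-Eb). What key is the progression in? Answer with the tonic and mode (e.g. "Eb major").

G minor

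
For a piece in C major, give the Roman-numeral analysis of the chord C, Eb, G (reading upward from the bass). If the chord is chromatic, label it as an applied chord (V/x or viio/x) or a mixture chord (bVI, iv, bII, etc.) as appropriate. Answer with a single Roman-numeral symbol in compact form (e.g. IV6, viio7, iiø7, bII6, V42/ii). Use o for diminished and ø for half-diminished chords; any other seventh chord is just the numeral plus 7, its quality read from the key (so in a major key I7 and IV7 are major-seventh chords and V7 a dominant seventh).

i

Stacked in thirds the chord is C-Eb-G: a minor triad on C.
C is the first degree of C major. This is the minor tonic, borrowed from the parallel minor.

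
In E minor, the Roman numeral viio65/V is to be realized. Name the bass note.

C#

The applied chord viio65/V is rooted on A#: A#-C#-E-G.
The figure 65 means first inversion — the third is in the bass.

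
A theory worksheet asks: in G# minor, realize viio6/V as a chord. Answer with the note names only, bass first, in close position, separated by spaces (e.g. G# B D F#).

E# G# C##

viio6/V is a secondary leading-tone chord. The target V is D# in G# minor; the applied chord is rooted a semitone below, on C##.
Building a diminished triad on C## gives C##-E#-G#.
The figured bass 6 indicates first inversion, placing the third (E#) in the bass: E#-G#-C##.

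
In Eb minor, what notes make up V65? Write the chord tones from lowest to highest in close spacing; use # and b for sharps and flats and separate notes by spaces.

D F Ab Bb

In Eb minor, scale degree 5 is Bb. The dominant is major (leading tone raised), so V is a dominant seventh chord.
That chord is spelled Bb-D-F-Ab.
With the 65 figure the chord is in first inversion; from the bass D upward in close position it reads D-F-Ab-Bb.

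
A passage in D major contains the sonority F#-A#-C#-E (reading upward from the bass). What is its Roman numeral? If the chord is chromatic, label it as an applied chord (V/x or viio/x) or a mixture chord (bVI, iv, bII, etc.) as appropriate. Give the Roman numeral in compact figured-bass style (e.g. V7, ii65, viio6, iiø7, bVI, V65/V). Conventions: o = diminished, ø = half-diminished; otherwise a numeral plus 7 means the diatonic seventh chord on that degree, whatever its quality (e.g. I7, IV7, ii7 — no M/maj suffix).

V7/vi

Stacked in thirds the chord is F#-A#-C#-E: a dominant seventh chord on F#.
F# is not a diatonic chord root with this quality in D major, but it lies a perfect fifth above B (vi), so the chord functions as an applied dominant of vi.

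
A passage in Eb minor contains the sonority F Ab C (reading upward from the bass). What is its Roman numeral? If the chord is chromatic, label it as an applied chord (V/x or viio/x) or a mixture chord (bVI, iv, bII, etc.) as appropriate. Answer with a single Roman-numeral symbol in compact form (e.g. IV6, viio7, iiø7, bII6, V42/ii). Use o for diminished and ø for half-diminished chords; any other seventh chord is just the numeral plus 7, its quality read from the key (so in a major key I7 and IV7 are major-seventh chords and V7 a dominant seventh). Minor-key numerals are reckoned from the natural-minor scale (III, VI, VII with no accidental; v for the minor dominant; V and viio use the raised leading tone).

Stacked in thirds the chord is F-Ab-C: a minor triad on F.
F is the second degree of Eb minor. This is the minor supertonic, borrowed from the parallel major (the Dorian ii).

ii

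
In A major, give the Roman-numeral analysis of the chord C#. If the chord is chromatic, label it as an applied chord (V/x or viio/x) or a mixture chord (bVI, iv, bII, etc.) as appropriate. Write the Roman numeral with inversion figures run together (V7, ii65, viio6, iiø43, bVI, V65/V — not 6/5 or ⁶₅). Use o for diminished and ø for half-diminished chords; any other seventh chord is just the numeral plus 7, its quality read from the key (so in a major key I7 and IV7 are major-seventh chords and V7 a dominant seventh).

V/vi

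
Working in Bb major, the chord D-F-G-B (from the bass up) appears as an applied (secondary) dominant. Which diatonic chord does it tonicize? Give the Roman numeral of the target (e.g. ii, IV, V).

ii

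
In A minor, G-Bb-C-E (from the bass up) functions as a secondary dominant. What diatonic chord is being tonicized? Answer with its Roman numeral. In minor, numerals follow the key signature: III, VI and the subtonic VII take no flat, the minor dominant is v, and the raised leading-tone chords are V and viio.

VI

The chord is a dominant seventh chord on C.
A dominant resolves down a perfect fifth: C → F. In A minor, F is scale degree 6, i.e. VI.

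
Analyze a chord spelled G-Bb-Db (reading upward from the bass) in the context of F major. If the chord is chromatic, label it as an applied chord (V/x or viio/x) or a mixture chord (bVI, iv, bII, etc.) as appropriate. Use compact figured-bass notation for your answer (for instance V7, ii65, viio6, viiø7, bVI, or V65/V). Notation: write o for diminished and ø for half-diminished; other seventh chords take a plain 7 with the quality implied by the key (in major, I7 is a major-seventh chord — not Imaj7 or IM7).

iio

The pitches G-Bb-Db form a diminished triad rooted on G.
G is the second degree of F major. This is the diminished supertonic triad, borrowed from the parallel minor.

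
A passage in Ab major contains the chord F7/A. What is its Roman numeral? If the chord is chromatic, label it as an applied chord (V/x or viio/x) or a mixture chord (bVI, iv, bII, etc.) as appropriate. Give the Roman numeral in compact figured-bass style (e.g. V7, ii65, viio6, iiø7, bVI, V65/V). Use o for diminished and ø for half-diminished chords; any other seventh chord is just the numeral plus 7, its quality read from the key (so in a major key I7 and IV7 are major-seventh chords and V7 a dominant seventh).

Stacked in thirds the chord is F-A-C-Eb: a dominant seventh chord on F.
F is not a diatonic chord root with this quality in Ab major, but it lies a perfect fifth above Bb (ii), so the chord functions as an applied dominant of ii.
With A in the bass the chord is in first inversion, so the figured bass is 65.

V65/ii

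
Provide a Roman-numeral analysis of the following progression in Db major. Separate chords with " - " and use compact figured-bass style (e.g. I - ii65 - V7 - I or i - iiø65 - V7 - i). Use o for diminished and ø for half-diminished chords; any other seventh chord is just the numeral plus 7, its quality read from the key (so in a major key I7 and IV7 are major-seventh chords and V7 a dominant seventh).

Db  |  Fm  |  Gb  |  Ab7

Db has root Db, degree 1 in Db major, so I.
Fm: minor triad on F = scale degree 3 → iii.
Gb: major triad on Gb = scale degree 4 → IV.
Ab7: root Ab is the dominant; dominant seventh chord there is V7.

I - iii - IV - V7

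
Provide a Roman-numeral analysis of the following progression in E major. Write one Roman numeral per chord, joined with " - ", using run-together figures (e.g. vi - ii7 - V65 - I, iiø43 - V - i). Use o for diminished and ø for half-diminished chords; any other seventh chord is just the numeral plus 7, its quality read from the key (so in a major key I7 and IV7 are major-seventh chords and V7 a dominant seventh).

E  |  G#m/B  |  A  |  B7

E has root E, degree 1 in E major, so I.
G#m/B: minor triad on G# = scale degree 3 → iii6.
A: root A is the subdominant; major triad there is IV.
B7: root B is the dominant; dominant seventh chord there is V7.

I - iii6 - IV - V7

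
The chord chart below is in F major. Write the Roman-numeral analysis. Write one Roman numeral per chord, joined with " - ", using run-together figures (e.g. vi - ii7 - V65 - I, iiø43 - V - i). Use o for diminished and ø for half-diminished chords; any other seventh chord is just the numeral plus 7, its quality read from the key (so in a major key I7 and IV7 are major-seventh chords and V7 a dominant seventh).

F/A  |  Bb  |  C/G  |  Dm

I6 - IV - V64 - vi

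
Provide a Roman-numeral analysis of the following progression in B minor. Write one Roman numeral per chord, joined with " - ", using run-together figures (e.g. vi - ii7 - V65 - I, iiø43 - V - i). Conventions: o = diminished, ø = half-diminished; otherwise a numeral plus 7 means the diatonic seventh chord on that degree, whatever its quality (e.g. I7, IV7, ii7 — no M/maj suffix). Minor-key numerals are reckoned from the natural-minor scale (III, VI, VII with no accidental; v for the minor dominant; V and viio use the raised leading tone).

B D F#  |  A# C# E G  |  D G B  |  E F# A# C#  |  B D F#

i - viio7 - VI64 - V42 - i

B-D-F#: root B is the tonic; minor triad there is i.
A#-C#-E-G: fully diminished seventh chord on A# = scale degree 7 → viio7.
D-G-B has root G, degree 6 in B minor, so VI64.
E-F#-A#-C#: root F# is the dominant; dominant seventh chord there is V42.
B-D-F#: minor triad on B = scale degree 1 → i.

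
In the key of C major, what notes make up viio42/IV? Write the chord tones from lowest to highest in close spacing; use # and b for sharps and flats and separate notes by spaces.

viio42/IV is a secondary leading-tone chord. The target IV is F in C major; the applied chord is rooted a semitone below, on E.
Building a fully diminished seventh chord on E gives E-G-Bb-Db.
The figured bass 42 indicates third inversion, placing the seventh (Db) in the bass: Db-E-G-Bb.

Db E G Bb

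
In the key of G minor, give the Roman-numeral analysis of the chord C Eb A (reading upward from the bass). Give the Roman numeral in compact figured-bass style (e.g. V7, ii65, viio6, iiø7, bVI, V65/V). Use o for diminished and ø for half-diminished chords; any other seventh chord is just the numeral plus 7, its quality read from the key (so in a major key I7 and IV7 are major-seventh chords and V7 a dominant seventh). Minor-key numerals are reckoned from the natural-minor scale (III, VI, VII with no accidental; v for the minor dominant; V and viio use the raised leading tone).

iio6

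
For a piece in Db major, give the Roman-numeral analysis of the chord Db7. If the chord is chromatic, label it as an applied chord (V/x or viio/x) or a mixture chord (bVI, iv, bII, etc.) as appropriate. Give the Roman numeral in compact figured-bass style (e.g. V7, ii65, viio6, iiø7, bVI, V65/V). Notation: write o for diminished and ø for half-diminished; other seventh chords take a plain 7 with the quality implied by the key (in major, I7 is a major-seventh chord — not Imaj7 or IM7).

V7/IV

Stacked in thirds the chord is Db-F-Ab-Cb: a dominant seventh chord on Db.
Db is not a diatonic chord root with this quality in Db major, but it lies a perfect fifth above Gb (IV), so the chord functions as an applied dominant of IV.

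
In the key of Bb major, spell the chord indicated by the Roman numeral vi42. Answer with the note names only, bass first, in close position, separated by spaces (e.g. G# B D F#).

F G Bb D

In Bb major, scale degree 6 is G, and the diatonic chord built there is a minor seventh chord.
That chord is spelled G-Bb-D-F.
With the 42 figure the chord is in third inversion; from the bass F upward in close position it reads F-G-Bb-D.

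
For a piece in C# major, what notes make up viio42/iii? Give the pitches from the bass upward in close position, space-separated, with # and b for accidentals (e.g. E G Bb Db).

viio42/iii is a secondary leading-tone chord. The target iii is E# in C# major; the applied chord is rooted a semitone below, on D##.
Building a fully diminished seventh chord on D## gives D##-F##-A#-C#.
With the 42 figure the chord is in third inversion; from the bass C# upward in close position it reads C#-D##-F##-A#.

C# D## F## A#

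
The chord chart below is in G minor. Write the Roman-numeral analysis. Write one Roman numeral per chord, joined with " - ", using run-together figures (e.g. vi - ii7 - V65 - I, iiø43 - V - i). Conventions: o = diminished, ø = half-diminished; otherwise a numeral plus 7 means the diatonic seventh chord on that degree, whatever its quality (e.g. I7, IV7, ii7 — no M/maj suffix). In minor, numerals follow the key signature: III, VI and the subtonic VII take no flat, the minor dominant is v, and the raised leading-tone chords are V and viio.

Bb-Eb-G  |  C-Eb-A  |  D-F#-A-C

Bb-Eb-G: root Eb is the submediant; major triad there is VI64.
C-Eb-A has root A, degree 2 in G minor, so iio6.
D-F#-A-C has root D, degree 5 in G minor, so V7.

VI64 - iio6 - V7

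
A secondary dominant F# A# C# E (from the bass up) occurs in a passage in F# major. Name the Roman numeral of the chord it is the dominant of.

IV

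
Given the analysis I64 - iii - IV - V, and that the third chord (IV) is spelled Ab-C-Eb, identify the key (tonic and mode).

Eb major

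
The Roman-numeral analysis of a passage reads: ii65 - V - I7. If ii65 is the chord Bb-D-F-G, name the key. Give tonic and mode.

F major

ii65 is given as Bb-D-F-G — a minor seventh chord with root G.
Counting down one scale step from G places the tonic on F; a minor seventh chord on degree 2 is diatonic only in major.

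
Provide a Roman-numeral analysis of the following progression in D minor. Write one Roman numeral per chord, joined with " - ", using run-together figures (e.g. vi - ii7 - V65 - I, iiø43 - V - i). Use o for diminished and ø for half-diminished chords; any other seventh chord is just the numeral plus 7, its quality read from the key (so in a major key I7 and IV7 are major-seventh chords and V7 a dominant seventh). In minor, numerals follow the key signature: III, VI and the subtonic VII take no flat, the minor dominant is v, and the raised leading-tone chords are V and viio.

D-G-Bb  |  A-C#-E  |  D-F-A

iv64 - V - i

D-G-Bb has root G, degree 4 in D minor, so iv64.
A-C#-E has root A, degree 5 in D minor, so V.
D-F-A: minor triad on D = scale degree 1 → i.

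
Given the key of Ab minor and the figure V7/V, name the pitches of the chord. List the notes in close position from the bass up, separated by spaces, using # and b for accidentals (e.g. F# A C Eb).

Bb D F Ab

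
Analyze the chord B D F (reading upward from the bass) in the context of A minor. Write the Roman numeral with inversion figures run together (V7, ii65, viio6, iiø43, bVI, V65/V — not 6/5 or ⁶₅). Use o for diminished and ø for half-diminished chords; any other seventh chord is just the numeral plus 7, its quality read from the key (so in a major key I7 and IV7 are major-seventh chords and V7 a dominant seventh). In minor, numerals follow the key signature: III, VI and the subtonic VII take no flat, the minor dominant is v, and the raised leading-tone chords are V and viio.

iio

Stacked in thirds the chord is B-D-F: a diminished triad on B.
In A minor, B is the supertonic; the diatonic diminished triad there is iio.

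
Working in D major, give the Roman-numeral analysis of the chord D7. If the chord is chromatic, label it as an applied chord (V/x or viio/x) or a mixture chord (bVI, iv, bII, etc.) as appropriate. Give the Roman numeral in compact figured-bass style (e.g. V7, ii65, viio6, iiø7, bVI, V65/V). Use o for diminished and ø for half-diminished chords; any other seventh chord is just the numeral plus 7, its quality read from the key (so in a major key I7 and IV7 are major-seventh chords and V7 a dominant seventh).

V7/IV

The pitches D-F#-A-C form a dominant seventh chord rooted on D.
D is not a diatonic chord root with this quality in D major, but it lies a perfect fifth above G (IV), so the chord functions as an applied dominant of IV.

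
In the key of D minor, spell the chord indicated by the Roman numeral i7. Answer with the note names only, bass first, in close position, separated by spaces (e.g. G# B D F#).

D F A C

In D minor, scale degree 1 is D, and the diatonic chord built there is a minor seventh chord.
Stacking thirds from D gives D-F-A-C.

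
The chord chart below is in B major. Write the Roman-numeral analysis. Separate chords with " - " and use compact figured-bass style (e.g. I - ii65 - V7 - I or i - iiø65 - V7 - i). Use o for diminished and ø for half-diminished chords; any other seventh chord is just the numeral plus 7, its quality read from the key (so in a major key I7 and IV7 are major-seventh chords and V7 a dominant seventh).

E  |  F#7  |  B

E has root E, degree 4 in B major, so IV.
F#7: dominant seventh chord on F# = scale degree 5 → V7.
B: major triad on B = scale degree 1 → I.

IV - V7 - I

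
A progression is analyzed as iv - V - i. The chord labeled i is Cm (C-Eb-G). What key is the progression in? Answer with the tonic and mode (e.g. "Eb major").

The chord Cm is a minor triad rooted on C; its label is i.
If C is scale degree 1 and the mode makes that degree carry a minor triad, the tonic is C and the mode is minor.

C minor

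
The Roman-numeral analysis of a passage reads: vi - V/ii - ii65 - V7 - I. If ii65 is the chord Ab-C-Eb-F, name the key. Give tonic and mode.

ii65 is given as Ab-C-Eb-F — a minor seventh chord with root F.
If F is scale degree 2 and the mode makes that degree carry a minor seventh chord, the tonic is Eb and the mode is major.

Eb major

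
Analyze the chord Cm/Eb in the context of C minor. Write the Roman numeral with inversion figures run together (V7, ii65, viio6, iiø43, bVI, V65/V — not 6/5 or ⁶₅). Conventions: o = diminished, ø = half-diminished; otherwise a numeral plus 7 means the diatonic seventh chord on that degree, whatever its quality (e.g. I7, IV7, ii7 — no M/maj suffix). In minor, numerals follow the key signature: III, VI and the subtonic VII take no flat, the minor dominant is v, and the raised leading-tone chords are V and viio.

i6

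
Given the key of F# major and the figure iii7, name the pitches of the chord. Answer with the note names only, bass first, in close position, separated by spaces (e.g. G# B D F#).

In F# major, the mediant is A#, and the diatonic chord built there is a minor seventh chord.
That chord is spelled A#-C#-E#-G#.

A# C# E# G#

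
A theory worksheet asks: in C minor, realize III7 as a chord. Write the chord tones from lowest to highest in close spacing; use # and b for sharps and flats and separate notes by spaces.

Eb G Bb D

The numeral's case and figure indicate a major seventh chord. In C minor its root, scale degree 3, is Eb.
Stacking thirds from Eb gives Eb-G-Bb-D.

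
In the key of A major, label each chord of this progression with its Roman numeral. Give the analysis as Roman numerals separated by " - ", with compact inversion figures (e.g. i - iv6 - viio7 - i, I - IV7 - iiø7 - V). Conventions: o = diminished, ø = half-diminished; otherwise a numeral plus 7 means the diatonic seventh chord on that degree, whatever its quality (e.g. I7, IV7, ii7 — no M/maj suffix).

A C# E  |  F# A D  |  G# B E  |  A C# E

I - IV6 - V6 - I

A-C#-E: root A is the tonic; major triad there is I.
F#-A-D: major triad on D = scale degree 4 → IV6.
G#-B-E has root E, degree 5 in A major, so V6.
A-C#-E: root A is the tonic; major triad there is I.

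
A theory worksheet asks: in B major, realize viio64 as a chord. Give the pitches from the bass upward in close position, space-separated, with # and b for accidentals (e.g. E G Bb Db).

E A# C#

In B major, scale degree 7 is A#, and the diatonic chord built there is a diminished triad.
That chord is spelled A#-C#-E.
With the 64 figure the chord is in second inversion; from the bass E upward in close position it reads E-A#-C#.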